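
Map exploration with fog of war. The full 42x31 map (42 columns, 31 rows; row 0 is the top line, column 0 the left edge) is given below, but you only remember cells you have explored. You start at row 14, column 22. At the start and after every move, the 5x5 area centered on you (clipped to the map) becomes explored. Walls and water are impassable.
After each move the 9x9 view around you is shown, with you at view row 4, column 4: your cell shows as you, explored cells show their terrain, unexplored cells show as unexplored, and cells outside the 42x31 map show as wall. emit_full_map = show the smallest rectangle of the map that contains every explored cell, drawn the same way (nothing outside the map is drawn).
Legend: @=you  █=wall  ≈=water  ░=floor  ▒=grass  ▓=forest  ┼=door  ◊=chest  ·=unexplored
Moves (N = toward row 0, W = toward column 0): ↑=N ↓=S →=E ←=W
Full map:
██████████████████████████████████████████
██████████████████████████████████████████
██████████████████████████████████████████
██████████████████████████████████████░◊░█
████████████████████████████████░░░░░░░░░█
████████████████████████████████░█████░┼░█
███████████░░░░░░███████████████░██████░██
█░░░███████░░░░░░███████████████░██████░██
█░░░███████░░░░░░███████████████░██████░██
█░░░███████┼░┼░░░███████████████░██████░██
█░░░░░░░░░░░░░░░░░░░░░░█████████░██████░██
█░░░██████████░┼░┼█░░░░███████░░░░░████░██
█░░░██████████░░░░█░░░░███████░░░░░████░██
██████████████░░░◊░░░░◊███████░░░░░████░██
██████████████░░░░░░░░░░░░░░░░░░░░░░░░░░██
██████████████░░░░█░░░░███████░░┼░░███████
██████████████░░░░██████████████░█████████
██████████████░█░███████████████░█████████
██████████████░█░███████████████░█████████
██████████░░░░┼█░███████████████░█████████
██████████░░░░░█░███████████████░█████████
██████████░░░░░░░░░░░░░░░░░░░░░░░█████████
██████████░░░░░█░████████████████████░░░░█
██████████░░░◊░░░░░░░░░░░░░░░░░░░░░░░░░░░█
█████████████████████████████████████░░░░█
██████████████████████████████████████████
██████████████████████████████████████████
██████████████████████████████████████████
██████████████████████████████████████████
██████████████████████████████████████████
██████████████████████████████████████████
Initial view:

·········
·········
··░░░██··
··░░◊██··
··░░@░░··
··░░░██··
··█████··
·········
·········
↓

·········
··░░░██··
··░░◊██··
··░░░░░··
··░░@██··
··█████··
··█████··
·········
·········

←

·········
···░░░██·
··░░░◊██·
··░░░░░░·
··░░@░██·
··██████·
··██████·
·········
·········

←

·········
····░░░██
··░░░░◊██
··░░░░░░░
··█░@░░██
··███████
··███████
·········
·········

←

·········
·····░░░█
··◊░░░░◊█
··░░░░░░░
··░█@░░░█
··░██████
··███████
·········
·········

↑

·········
·········
··░█░░░░█
··◊░░░░◊█
··░░@░░░░
··░█░░░░█
··░██████
··███████
·········

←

·········
·········
··░░█░░░░
··░◊░░░░◊
··░░@░░░░
··░░█░░░░
··░░█████
···██████
·········

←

·········
·········
··░░░█░░░
··░░◊░░░░
··░░@░░░░
··░░░█░░░
··░░░████
····█████
·········

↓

·········
··░░░█░░░
··░░◊░░░░
··░░░░░░░
··░░@█░░░
··░░░████
··█░█████
·········
·········

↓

··░░░█░░░
··░░◊░░░░
··░░░░░░░
··░░░█░░░
··░░@████
··█░█████
··█░███··
·········
·········

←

···░░░█░░
···░░◊░░░
··░░░░░░░
··░░░░█░░
··░░@░███
··░█░████
··░█░███·
·········
·········

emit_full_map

·░░░█░░░░██
·░░◊░░░░◊██
░░░░░░░░░░░
░░░░█░░░░██
░░@░███████
░█░████████
░█░███·····

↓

···░░◊░░░
··░░░░░░░
··░░░░█░░
··░░░░███
··░█@████
··░█░███·
··┼█░██··
·········
·········

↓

··░░░░░░░
··░░░░█░░
··░░░░███
··░█░████
··░█@███·
··┼█░██··
··░█░██··
·········
·········

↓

··░░░░█░░
··░░░░███
··░█░████
··░█░███·
··┼█@██··
··░█░██··
··░░░░░··
·········
·········

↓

··░░░░███
··░█░████
··░█░███·
··┼█░██··
··░█@██··
··░░░░░··
··░█░██··
·········
·········

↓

··░█░████
··░█░███·
··┼█░██··
··░█░██··
··░░@░░··
··░█░██··
··░░░░░··
·········
·········

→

·░█░█████
·░█░███··
·┼█░███··
·░█░███··
·░░░@░░··
·░█░███··
·░░░░░░··
·········
·········

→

░█░██████
░█░███···
┼█░████··
░█░████··
░░░░@░░··
░█░████··
░░░░░░░··
·········
·········

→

█░███████
█░███····
█░█████··
█░█████··
░░░░@░░··
█░█████··
░░░░░░░··
·········
·········

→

░████████
░███·····
░██████··
░██████··
░░░░@░░··
░██████··
░░░░░░░··
·········
·········

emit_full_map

·░░░█░░░░██
·░░◊░░░░◊██
░░░░░░░░░░░
░░░░█░░░░██
░░░░███████
░█░████████
░█░███·····
┼█░██████··
░█░██████··
░░░░░░@░░··
░█░██████··
░░░░░░░░░··

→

████████·
███······
███████··
███████··
░░░░@░░··
███████··
░░░░░░░··
·········
·········

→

███████··
██·······
███████··
███████··
░░░░@░░··
███████··
░░░░░░░··
·········
·········

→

██████···
█········
███████··
███████··
░░░░@░░··
███████··
░░░░░░░··
·········
·········

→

█████····
·········
███████··
███████··
░░░░@░░··
███████··
░░░░░░░··
·········
·········

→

████·····
·········
███████··
███████··
░░░░@░░··
███████··
░░░░░░░··
·········
·········

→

███······
·········
███████··
███████··
░░░░@░░··
███████··
░░░░░░░··
·········
·········

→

██·······
·········
███████··
███████··
░░░░@░░··
███████··
░░░░░░░··
·········
·········

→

█········
·········
███████··
███████··
░░░░@░░··
███████··
░░░░░░░··
·········
·········

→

·········
·········
███████··
███████··
░░░░@░░··
███████··
░░░░░░░··
·········
·········

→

·········
·········
██████░··
██████░··
░░░░@░░··
███████··
░░░░░░░··
·········
·········

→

·········
·········
█████░█··
█████░█··
░░░░@░█··
███████··
░░░░░░░··
·········
·········

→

·········
·········
████░██··
████░██··
░░░░@██··
███████··
░░░░░░░··
·········
·········

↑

·········
·········
··██░██··
████░██··
████@██··
░░░░░██··
███████··
░░░░░░░··
·········

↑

·········
·········
··██░██··
··██░██··
████@██··
████░██··
░░░░░██··
███████··
░░░░░░░··

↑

·········
·········
··██░██··
··██░██··
··██@██··
████░██··
████░██··
░░░░░██··
███████··

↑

·········
·········
··░░┼░░··
··██░██··
··██@██··
··██░██··
████░██··
████░██··
░░░░░██··

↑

·········
·········
··░░░░░··
··░░┼░░··
··██@██··
··██░██··
··██░██··
████░██··
████░██··

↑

·········
·········
··░░░░░··
··░░░░░··
··░░@░░··
··██░██··
··██░██··
··██░██··
████░██··

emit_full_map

·░░░█░░░░██··········
·░░◊░░░░◊██·····░░░░░
░░░░░░░░░░░·····░░░░░
░░░░█░░░░██·····░░@░░
░░░░███████·····██░██
░█░████████·····██░██
░█░███··········██░██
┼█░███████████████░██
░█░███████████████░██
░░░░░░░░░░░░░░░░░░░██
░█░██████████████████
░░░░░░░░░░░░░░░░░░░░░


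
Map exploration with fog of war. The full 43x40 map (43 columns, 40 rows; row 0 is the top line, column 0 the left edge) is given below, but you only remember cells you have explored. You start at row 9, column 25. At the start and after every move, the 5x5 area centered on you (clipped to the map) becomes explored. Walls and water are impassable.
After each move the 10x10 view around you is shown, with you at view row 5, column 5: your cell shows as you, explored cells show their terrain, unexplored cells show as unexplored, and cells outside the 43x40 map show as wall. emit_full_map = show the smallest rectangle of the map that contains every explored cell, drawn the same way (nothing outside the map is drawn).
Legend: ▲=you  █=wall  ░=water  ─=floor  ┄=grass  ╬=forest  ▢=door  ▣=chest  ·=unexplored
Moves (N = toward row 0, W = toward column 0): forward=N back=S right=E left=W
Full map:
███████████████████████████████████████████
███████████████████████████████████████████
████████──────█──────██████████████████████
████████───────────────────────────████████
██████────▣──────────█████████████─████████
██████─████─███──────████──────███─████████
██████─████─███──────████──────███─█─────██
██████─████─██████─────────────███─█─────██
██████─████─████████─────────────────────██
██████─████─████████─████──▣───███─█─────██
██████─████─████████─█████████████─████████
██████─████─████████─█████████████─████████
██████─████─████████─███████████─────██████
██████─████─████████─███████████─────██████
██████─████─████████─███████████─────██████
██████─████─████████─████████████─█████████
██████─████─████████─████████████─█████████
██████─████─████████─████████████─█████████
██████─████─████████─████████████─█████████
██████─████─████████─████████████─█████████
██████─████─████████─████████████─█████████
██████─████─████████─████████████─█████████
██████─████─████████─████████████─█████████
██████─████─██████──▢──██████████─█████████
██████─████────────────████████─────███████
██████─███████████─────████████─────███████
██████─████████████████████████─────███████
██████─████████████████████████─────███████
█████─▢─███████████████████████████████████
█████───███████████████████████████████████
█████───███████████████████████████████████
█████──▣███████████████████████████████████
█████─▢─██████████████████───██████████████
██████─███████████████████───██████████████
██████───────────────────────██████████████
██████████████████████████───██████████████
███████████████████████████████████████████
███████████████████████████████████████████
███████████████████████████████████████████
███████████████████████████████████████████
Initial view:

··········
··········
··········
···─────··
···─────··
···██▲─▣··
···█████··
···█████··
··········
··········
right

··········
··········
··········
··──────··
··──────··
··██─▲▣─··
··██████··
··██████··
··········
··········

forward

··········
··········
··········
···█────··
··──────··
··───▲──··
··██──▣─··
··██████··
··██████··
··········

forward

··········
··········
··········
···█────··
···█────··
··───▲──··
··──────··
··██──▣─··
··██████··
··██████··

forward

··········
··········
··········
···█████··
···█────··
···█─▲──··
··──────··
··──────··
··██──▣─··
··██████··

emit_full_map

·█████
·█────
·█─▲──
──────
──────
██──▣─
██████
██████

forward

··········
··········
··········
···─────··
···█████··
···█─▲──··
···█────··
··──────··
··──────··
··██──▣─··

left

··········
··········
··········
···──────·
···██████·
···██▲───·
···██────·
···──────·
···──────·
···██──▣─·

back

··········
··········
···──────·
···██████·
···██────·
···██▲───·
···──────·
···──────·
···██──▣─·
···██████·

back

··········
···──────·
···██████·
···██────·
···██────·
···──▲───·
···──────·
···██──▣─·
···██████·
···██████·

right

··········
··──────··
··██████··
··██────··
··██────··
··───▲──··
··──────··
··██──▣─··
··██████··
··██████··

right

··········
·──────···
·██████···
·██─────··
·██─────··
·────▲──··
·───────··
·██──▣──··
·██████···
·██████···

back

·──────···
·██████···
·██─────··
·██─────··
·───────··
·────▲──··
·██──▣──··
·███████··
·██████···
··········

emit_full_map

──────·
██████·
██─────
██─────
───────
────▲──
██──▣──
███████
██████·

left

··──────··
··██████··
··██─────·
··██─────·
··───────·
··───▲───·
··██──▣──·
··███████·
··██████··
··········

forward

··········
··──────··
··██████··
··██─────·
··██─────·
··───▲───·
··───────·
··██──▣──·
··███████·
··██████··

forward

··········
··········
··──────··
··██████··
··██─────·
··██─▲───·
··───────·
··───────·
··██──▣──·
··███████·

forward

··········
··········
··········
··──────··
··██████··
··██─▲───·
··██─────·
··───────·
··───────·
··██──▣──·

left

··········
··········
··········
···──────·
···██████·
···██▲────
···██─────
···───────
···───────
···██──▣──

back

··········
··········
···──────·
···██████·
···██─────
···██▲────
···───────
···───────
···██──▣──
···███████

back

··········
···──────·
···██████·
···██─────
···██─────
···──▲────
···───────
···██──▣──
···███████
···██████·

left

··········
····──────
····██████
···███────
···███────
···──▲────
···───────
···███──▣─
····██████
····██████

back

····──────
····██████
···███────
···███────
···───────
···──▲────
···███──▣─
···███████
····██████
··········

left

·····─────
·····█████
····███───
···████───
···───────
···──▲────
···████──▣
···███████
·····█████
··········

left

······────
······████
·····███──
···─████──
···───────
···──▲────
···─████──
···─██████
······████
··········

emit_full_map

···──────·
···██████·
··███─────
─████─────
──────────
──▲───────
─████──▣──
─█████████
···██████·

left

·······───
·······███
······███─
···──████─
···───────
···█─▲────
···█─████─
···█─█████
·······███
··········

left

········──
········██
·······███
···───████
···───────
···██▲────
···██─████
···██─████
········██
··········

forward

··········
········──
········██
···───████
···───████
···──▲────
···██─────
···██─████
···██─████
········██

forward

··········
··········
········──
···───████
···───████
···──▲████
···───────
···██─────
···██─████
···██─████

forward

··········
··········
··········
···───────
···───████
···──▲████
···───████
···───────
···██─────
···██─████

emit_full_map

───────────·
───████████·
──▲████─────
───████─────
────────────
██──────────
██─████──▣──
██─█████████
·····██████·


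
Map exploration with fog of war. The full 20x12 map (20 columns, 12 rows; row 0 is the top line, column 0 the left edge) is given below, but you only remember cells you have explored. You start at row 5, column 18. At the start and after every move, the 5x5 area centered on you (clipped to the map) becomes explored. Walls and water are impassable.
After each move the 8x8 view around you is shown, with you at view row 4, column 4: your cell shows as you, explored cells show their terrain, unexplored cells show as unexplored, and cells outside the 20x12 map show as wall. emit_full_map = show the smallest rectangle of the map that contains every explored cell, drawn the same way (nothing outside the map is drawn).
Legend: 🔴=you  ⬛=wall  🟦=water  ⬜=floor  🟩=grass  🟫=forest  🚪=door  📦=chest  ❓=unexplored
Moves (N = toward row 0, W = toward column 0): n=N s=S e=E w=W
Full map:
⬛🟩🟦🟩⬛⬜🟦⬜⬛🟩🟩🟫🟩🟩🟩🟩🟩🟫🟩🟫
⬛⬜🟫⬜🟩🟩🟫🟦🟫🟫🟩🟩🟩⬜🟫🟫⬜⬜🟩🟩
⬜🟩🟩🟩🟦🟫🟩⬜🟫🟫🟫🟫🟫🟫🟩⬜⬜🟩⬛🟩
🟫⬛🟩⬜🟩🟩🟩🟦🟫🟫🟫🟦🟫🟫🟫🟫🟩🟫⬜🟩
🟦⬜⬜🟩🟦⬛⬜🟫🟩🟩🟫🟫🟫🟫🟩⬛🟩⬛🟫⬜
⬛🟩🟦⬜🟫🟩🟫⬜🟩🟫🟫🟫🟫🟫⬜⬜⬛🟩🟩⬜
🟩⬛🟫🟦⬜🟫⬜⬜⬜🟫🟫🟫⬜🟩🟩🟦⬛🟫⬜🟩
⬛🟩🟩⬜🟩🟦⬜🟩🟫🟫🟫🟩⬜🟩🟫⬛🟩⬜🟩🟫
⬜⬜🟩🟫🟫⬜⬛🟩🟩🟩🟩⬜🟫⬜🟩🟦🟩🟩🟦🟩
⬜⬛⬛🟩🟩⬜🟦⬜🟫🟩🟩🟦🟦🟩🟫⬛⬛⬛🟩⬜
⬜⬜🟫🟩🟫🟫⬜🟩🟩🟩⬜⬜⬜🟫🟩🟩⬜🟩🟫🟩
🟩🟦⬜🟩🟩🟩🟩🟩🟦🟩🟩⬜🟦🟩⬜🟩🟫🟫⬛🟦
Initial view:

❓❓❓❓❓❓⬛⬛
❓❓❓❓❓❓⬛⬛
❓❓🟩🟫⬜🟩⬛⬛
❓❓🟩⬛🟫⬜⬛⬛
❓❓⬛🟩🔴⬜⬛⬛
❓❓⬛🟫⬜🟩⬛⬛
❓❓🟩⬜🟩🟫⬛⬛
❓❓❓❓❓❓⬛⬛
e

❓❓❓❓❓⬛⬛⬛
❓❓❓❓❓⬛⬛⬛
❓🟩🟫⬜🟩⬛⬛⬛
❓🟩⬛🟫⬜⬛⬛⬛
❓⬛🟩🟩🔴⬛⬛⬛
❓⬛🟫⬜🟩⬛⬛⬛
❓🟩⬜🟩🟫⬛⬛⬛
❓❓❓❓❓⬛⬛⬛

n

❓❓❓❓❓⬛⬛⬛
❓❓❓❓❓⬛⬛⬛
❓❓🟩⬛🟩⬛⬛⬛
❓🟩🟫⬜🟩⬛⬛⬛
❓🟩⬛🟫🔴⬛⬛⬛
❓⬛🟩🟩⬜⬛⬛⬛
❓⬛🟫⬜🟩⬛⬛⬛
❓🟩⬜🟩🟫⬛⬛⬛

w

❓❓❓❓❓❓⬛⬛
❓❓❓❓❓❓⬛⬛
❓❓⬜🟩⬛🟩⬛⬛
❓❓🟩🟫⬜🟩⬛⬛
❓❓🟩⬛🔴⬜⬛⬛
❓❓⬛🟩🟩⬜⬛⬛
❓❓⬛🟫⬜🟩⬛⬛
❓❓🟩⬜🟩🟫⬛⬛

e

❓❓❓❓❓⬛⬛⬛
❓❓❓❓❓⬛⬛⬛
❓⬜🟩⬛🟩⬛⬛⬛
❓🟩🟫⬜🟩⬛⬛⬛
❓🟩⬛🟫🔴⬛⬛⬛
❓⬛🟩🟩⬜⬛⬛⬛
❓⬛🟫⬜🟩⬛⬛⬛
❓🟩⬜🟩🟫⬛⬛⬛

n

⬛⬛⬛⬛⬛⬛⬛⬛
❓❓❓❓❓⬛⬛⬛
❓❓⬜🟩🟩⬛⬛⬛
❓⬜🟩⬛🟩⬛⬛⬛
❓🟩🟫⬜🔴⬛⬛⬛
❓🟩⬛🟫⬜⬛⬛⬛
❓⬛🟩🟩⬜⬛⬛⬛
❓⬛🟫⬜🟩⬛⬛⬛

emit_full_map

❓⬜🟩🟩
⬜🟩⬛🟩
🟩🟫⬜🔴
🟩⬛🟫⬜
⬛🟩🟩⬜
⬛🟫⬜🟩
🟩⬜🟩🟫

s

❓❓❓❓❓⬛⬛⬛
❓❓⬜🟩🟩⬛⬛⬛
❓⬜🟩⬛🟩⬛⬛⬛
❓🟩🟫⬜🟩⬛⬛⬛
❓🟩⬛🟫🔴⬛⬛⬛
❓⬛🟩🟩⬜⬛⬛⬛
❓⬛🟫⬜🟩⬛⬛⬛
❓🟩⬜🟩🟫⬛⬛⬛

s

❓❓⬜🟩🟩⬛⬛⬛
❓⬜🟩⬛🟩⬛⬛⬛
❓🟩🟫⬜🟩⬛⬛⬛
❓🟩⬛🟫⬜⬛⬛⬛
❓⬛🟩🟩🔴⬛⬛⬛
❓⬛🟫⬜🟩⬛⬛⬛
❓🟩⬜🟩🟫⬛⬛⬛
❓❓❓❓❓⬛⬛⬛

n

❓❓❓❓❓⬛⬛⬛
❓❓⬜🟩🟩⬛⬛⬛
❓⬜🟩⬛🟩⬛⬛⬛
❓🟩🟫⬜🟩⬛⬛⬛
❓🟩⬛🟫🔴⬛⬛⬛
❓⬛🟩🟩⬜⬛⬛⬛
❓⬛🟫⬜🟩⬛⬛⬛
❓🟩⬜🟩🟫⬛⬛⬛

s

❓❓⬜🟩🟩⬛⬛⬛
❓⬜🟩⬛🟩⬛⬛⬛
❓🟩🟫⬜🟩⬛⬛⬛
❓🟩⬛🟫⬜⬛⬛⬛
❓⬛🟩🟩🔴⬛⬛⬛
❓⬛🟫⬜🟩⬛⬛⬛
❓🟩⬜🟩🟫⬛⬛⬛
❓❓❓❓❓⬛⬛⬛

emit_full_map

❓⬜🟩🟩
⬜🟩⬛🟩
🟩🟫⬜🟩
🟩⬛🟫⬜
⬛🟩🟩🔴
⬛🟫⬜🟩
🟩⬜🟩🟫


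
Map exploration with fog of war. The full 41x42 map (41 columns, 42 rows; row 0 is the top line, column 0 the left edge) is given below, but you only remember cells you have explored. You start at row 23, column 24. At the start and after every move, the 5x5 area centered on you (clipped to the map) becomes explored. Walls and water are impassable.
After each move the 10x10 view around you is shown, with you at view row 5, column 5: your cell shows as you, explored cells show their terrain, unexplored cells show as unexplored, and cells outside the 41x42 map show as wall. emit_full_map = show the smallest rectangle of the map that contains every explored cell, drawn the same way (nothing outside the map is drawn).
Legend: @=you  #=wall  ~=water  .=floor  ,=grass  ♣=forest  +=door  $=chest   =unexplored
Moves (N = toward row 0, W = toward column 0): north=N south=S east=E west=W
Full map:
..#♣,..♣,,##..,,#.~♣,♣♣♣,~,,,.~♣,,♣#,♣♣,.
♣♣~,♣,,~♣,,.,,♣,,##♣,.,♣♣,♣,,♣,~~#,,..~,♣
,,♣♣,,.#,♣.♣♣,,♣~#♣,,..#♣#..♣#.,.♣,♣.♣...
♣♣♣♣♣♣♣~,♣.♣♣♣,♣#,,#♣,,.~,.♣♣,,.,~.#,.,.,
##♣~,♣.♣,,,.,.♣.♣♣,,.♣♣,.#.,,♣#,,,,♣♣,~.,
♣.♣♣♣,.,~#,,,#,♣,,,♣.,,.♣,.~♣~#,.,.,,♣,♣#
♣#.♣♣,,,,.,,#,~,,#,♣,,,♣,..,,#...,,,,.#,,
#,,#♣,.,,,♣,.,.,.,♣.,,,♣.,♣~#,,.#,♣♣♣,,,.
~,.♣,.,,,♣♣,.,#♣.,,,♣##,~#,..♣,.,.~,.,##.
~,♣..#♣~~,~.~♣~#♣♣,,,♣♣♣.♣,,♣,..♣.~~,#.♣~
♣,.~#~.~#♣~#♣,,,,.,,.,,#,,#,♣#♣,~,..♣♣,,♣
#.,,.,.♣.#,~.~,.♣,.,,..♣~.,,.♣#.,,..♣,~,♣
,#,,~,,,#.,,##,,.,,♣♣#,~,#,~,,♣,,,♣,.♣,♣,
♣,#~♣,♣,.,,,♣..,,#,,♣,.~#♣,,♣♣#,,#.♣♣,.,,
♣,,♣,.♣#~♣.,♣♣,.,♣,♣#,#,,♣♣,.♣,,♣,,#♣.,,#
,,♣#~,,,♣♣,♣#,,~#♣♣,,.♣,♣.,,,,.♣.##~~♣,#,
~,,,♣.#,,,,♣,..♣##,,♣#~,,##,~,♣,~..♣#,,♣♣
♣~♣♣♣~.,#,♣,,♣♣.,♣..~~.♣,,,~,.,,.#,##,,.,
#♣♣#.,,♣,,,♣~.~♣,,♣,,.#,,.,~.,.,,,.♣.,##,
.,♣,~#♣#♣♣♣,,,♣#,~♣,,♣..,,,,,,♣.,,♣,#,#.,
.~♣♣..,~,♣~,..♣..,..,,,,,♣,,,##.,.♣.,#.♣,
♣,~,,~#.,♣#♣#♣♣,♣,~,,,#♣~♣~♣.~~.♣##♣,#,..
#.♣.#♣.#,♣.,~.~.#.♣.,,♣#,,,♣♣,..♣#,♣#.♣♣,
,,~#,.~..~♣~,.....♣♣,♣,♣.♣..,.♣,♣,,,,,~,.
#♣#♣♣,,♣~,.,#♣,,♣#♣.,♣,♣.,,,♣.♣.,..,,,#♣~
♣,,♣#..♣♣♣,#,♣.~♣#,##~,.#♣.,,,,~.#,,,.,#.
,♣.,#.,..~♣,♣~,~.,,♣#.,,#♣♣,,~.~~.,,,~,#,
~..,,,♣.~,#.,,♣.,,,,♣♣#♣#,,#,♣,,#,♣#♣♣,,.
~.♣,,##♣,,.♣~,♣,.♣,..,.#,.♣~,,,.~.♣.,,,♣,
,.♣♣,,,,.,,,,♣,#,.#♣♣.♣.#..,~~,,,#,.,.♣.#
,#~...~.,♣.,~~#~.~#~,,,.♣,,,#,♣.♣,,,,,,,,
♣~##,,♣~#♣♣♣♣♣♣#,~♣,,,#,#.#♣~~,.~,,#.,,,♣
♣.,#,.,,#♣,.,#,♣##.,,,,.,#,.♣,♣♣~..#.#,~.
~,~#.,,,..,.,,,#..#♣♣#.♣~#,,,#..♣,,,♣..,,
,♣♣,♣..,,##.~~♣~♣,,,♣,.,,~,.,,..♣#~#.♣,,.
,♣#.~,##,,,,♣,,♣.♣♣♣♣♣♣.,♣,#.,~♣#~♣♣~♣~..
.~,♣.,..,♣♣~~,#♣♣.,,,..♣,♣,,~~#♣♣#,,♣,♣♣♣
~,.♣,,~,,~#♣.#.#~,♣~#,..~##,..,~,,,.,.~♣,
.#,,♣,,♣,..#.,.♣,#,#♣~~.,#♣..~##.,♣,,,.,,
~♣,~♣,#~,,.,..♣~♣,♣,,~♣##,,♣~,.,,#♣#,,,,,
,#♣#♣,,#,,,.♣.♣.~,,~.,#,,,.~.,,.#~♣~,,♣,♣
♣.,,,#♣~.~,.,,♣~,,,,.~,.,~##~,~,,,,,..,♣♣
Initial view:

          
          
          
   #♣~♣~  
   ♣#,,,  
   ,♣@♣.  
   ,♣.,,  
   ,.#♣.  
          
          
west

          
          
          
   ,#♣~♣~ 
   ,♣#,,, 
   ♣,@.♣. 
   ♣,♣.,, 
   ~,.#♣. 
          
          

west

          
          
          
   ,,#♣~♣~
   ,,♣#,,,
   ,♣@♣.♣.
   ,♣,♣.,,
   #~,.#♣.
          
          

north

          
          
          
   ,,,,,  
   ,,#♣~♣~
   ,,@#,,,
   ,♣,♣.♣.
   ,♣,♣.,,
   #~,.#♣.
          

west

          
          
          
   .,,,,, 
   ,,,#♣~♣
   .,@♣#,,
   ♣,♣,♣.♣
   .,♣,♣.,
    #~,.#♣
          

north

          
          
          
   ,,♣..  
   .,,,,, 
   ,,@#♣~♣
   .,,♣#,,
   ♣,♣,♣.♣
   .,♣,♣.,
    #~,.#♣

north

          
          
          
   ,,.#,  
   ,,♣..  
   .,@,,, 
   ,,,#♣~♣
   .,,♣#,,
   ♣,♣,♣.♣
   .,♣,♣.,

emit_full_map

,,.#,   
,,♣..   
.,@,,,  
,,,#♣~♣~
.,,♣#,,,
♣,♣,♣.♣.
.,♣,♣.,,
 #~,.#♣.

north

          
          
          
   .~~.♣  
   ,,.#,  
   ,,@..  
   .,,,,, 
   ,,,#♣~♣
   .,,♣#,,
   ♣,♣,♣.♣

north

          
          
          
   ,♣#~,  
   .~~.♣  
   ,,@#,  
   ,,♣..  
   .,,,,, 
   ,,,#♣~♣
   .,,♣#,,

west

          
          
          
   ,,♣#~, 
   ..~~.♣ 
   ♣,@.#, 
   ♣,,♣.. 
   ..,,,,,
    ,,,#♣~
    .,,♣#,

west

          
          
          
   #,,♣#~,
   ♣..~~.♣
   ,♣@,.#,
   ~♣,,♣..
   ,..,,,,
     ,,,#♣
     .,,♣#

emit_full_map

#,,♣#~,   
♣..~~.♣   
,♣@,.#,   
~♣,,♣..   
,..,,,,,  
  ,,,#♣~♣~
  .,,♣#,,,
  ♣,♣,♣.♣.
  .,♣,♣.,,
   #~,.#♣.

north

          
          
          
   ♣♣,,.  
   #,,♣#~,
   ♣.@~~.♣
   ,♣,,.#,
   ~♣,,♣..
   ,..,,,,
     ,,,#♣

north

          
          
          
   ♣,♣#,  
   ♣♣,,.  
   #,@♣#~,
   ♣..~~.♣
   ,♣,,.#,
   ~♣,,♣..
   ,..,,,,

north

          
          
          
   #,,♣,  
   ♣,♣#,  
   ♣♣@,.  
   #,,♣#~,
   ♣..~~.♣
   ,♣,,.#,
   ~♣,,♣..

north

          
          
          
   ,,♣♣#  
   #,,♣,  
   ♣,@#,  
   ♣♣,,.  
   #,,♣#~,
   ♣..~~.♣
   ,♣,,.#,

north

          
          
          
   ,.,,.  
   ,,♣♣#  
   #,@♣,  
   ♣,♣#,  
   ♣♣,,.  
   #,,♣#~,
   ♣..~~.♣

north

          
          
          
   .,,.,  
   ,.,,.  
   ,,@♣#  
   #,,♣,  
   ♣,♣#,  
   ♣♣,,.  
   #,,♣#~,

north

          
          
          
   ♣,,,♣  
   .,,.,  
   ,.@,.  
   ,,♣♣#  
   #,,♣,  
   ♣,♣#,  
   ♣♣,,.  

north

          
          
          
   ,,,♣#  
   ♣,,,♣  
   .,@.,  
   ,.,,.  
   ,,♣♣#  
   #,,♣,  
   ♣,♣#,  

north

          
          
          
   ,♣.,,  
   ,,,♣#  
   ♣,@,♣  
   .,,.,  
   ,.,,.  
   ,,♣♣#  
   #,,♣,  

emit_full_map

,♣.,,     
,,,♣#     
♣,@,♣     
.,,.,     
,.,,.     
,,♣♣#     
#,,♣,     
♣,♣#,     
♣♣,,.     
#,,♣#~,   
♣..~~.♣   
,♣,,.#,   
~♣,,♣..   
,..,,,,,  
  ,,,#♣~♣~
  .,,♣#,,,
  ♣,♣,♣.♣.
  .,♣,♣.,,
   #~,.#♣.

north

          
          
          
   #,♣,,  
   ,♣.,,  
   ,,@♣#  
   ♣,,,♣  
   .,,.,  
   ,.,,.  
   ,,♣♣#  

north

          
          
          
   ,,♣.,  
   #,♣,,  
   ,♣@,,  
   ,,,♣#  
   ♣,,,♣  
   .,,.,  
   ,.,,.  

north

          
          
          
   ♣,,.♣  
   ,,♣.,  
   #,@,,  
   ,♣.,,  
   ,,,♣#  
   ♣,,,♣  
   .,,.,  

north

          
          
          
   ,,#♣,  
   ♣,,.♣  
   ,,@.,  
   #,♣,,  
   ,♣.,,  
   ,,,♣#  
   ♣,,,♣  

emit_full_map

,,#♣,     
♣,,.♣     
,,@.,     
#,♣,,     
,♣.,,     
,,,♣#     
♣,,,♣     
.,,.,     
,.,,.     
,,♣♣#     
#,,♣,     
♣,♣#,     
♣♣,,.     
#,,♣#~,   
♣..~~.♣   
,♣,,.#,   
~♣,,♣..   
,..,,,,,  
  ,,,#♣~♣~
  .,,♣#,,,
  ♣,♣,♣.♣.
  .,♣,♣.,,
   #~,.#♣.

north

##########
          
          
   #♣,,.  
   ,,#♣,  
   ♣,@.♣  
   ,,♣.,  
   #,♣,,  
   ,♣.,,  
   ,,,♣#  

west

##########
          
          
   ~#♣,,. 
   #,,#♣, 
   ♣♣@,.♣ 
   ,,,♣., 
   ,#,♣,, 
    ,♣.,, 
    ,,,♣# 

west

##########
          
          
   ♣~#♣,,.
   ♣#,,#♣,
   .♣@,,.♣
   ♣,,,♣.,
   ,,#,♣,,
     ,♣.,,
     ,,,♣#

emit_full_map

♣~#♣,,.     
♣#,,#♣,     
.♣@,,.♣     
♣,,,♣.,     
,,#,♣,,     
  ,♣.,,     
  ,,,♣#     
  ♣,,,♣     
  .,,.,     
  ,.,,.     
  ,,♣♣#     
  #,,♣,     
  ♣,♣#,     
  ♣♣,,.     
  #,,♣#~,   
  ♣..~~.♣   
  ,♣,,.#,   
  ~♣,,♣..   
  ,..,,,,,  
    ,,,#♣~♣~
    .,,♣#,,,
    ♣,♣,♣.♣.
    .,♣,♣.,,
     #~,.#♣.
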